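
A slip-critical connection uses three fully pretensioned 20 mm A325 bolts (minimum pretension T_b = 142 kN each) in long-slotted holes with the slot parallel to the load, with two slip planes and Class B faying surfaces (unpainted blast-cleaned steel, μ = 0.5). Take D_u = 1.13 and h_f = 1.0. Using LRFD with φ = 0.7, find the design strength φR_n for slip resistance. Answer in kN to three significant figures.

337 kN

R_n = μ · D_u · h_f · T_b · n_s · n_b = 0.5 × 1.13 × 1.0 × 142 × 2 × 3 = 481.4 kN.
Design strength φR_n = 0.7 × 481.4 = 337 kN.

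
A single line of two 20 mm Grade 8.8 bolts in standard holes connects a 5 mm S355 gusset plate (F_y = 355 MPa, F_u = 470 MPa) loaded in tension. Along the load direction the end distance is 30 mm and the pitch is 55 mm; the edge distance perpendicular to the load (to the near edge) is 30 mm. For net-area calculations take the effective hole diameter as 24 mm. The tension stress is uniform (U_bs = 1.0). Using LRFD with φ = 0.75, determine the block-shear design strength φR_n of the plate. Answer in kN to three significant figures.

Shear plane L_v = 30 + 1·55 = 85 mm; A_gv = 85 × 5 = 425 mm².
A_nv = (85 − 1.5·24) × 5 = 245 mm².
A_nt = (30 − 0.5·24) × 5 = 90 mm².
0.6 F_u A_nv = 69.09 kN; 0.6 F_y A_gv = 90.53 kN → shear rupture governs the shear term.
R_n = 69.09 + 1.0 × 470 × 90 / 1000 = 111.4 kN.
Design strength φR_n = 0.75 × 111.4 = 83.5 kN.

83.5 kN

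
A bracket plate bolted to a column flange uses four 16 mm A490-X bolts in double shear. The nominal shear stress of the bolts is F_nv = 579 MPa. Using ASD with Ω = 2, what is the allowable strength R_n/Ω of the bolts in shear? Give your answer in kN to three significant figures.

466 kN

A_b = π × 16² / 4 = 201.1 mm².
R_n = F_nv · A_b · n · n_s = 579 × 201.1 × 4 × 2 / 1000 = 931.3 kN.
Allowable strength R_n/Ω = 931.3 / 2 = 466 kN.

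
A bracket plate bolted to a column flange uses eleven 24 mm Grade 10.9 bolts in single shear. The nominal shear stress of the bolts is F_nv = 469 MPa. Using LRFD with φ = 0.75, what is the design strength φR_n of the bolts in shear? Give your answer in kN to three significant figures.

1750 kN

A_b = π × 24² / 4 = 452.4 mm².
R_n = F_nv · A_b · n · n_s = 469 × 452.4 × 11 × 1 / 1000 = 2334 kN.
Design strength φR_n = 0.75 × 2334 = 1750 kN.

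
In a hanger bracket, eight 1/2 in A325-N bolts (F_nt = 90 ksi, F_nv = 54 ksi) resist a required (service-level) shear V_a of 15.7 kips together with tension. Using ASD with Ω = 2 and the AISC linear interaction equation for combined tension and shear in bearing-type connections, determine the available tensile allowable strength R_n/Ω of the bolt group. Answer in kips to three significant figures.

65.7 kips

A_b = π·0.5²/4 = 0.1963 in²; f_rv = 15.7 / (8 × 0.1963) = 9.995 ksi.
F'_nt = 1.3 F_nt − (Ω F_nt / F_nv) f_rv = 1.3·90 − (2·90/54)·9.995 = 83.68 ksi, capped at F_nt → F'_nt = 83.68 ksi.
R_n = F'_nt · A_b · n = 83.68 × 0.1963 × 8 = 131.4 kips.
Allowable strength R_n/Ω = 131.4 / 2 = 65.7 kips.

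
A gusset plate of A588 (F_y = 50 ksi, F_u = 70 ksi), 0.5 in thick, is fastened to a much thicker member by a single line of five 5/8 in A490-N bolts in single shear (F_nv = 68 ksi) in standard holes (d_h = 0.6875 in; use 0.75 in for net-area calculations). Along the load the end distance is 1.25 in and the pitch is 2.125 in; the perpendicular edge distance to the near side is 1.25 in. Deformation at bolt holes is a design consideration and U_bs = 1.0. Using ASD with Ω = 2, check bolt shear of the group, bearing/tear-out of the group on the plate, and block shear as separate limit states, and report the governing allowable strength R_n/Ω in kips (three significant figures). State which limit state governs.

52.2 kips (bolt shear governs)

Bolt shear: A_b = π·0.625²/4 = 0.3068 in²; R_n = 68 × 0.3068 × 5 × 1 = 104.3 kips → 104.3 / 2 = 52.2 kips.
Bearing: edge l_c = 0.9062, r_n = 38.06 kips; interior l_c = 1.438, r_n = 52.5 kips; R_n = 38.06 + 4·52.5 = 248.1 kips → 124 kips.
Block shear: A_gv = 4.875, A_nv = 3.188, A_nt = 0.4375 in²; R_n = min(0.6F_uA_nv, 0.6F_yA_gv) + U_bs·F_u·A_nt = 164.5 kips → 82.2 kips.
Bolt shear governs: 52.2 kips.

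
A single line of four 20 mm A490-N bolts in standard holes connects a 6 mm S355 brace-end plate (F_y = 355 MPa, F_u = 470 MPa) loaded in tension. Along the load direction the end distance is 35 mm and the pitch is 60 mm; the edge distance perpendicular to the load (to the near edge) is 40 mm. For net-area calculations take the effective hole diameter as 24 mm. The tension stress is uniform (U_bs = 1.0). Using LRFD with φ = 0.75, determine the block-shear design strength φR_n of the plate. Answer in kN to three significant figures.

Shear plane L_v = 35 + 3·60 = 215 mm; A_gv = 215 × 6 = 1290 mm².
A_nv = (215 − 3.5·24) × 6 = 786 mm².
A_nt = (40 − 0.5·24) × 6 = 168 mm².
0.6 F_u A_nv = 221.7 kN; 0.6 F_y A_gv = 274.8 kN → shear rupture governs the shear term.
R_n = 221.7 + 1.0 × 470 × 168 / 1000 = 300.6 kN.
Design strength φR_n = 0.75 × 300.6 = 225 kN.

225 kN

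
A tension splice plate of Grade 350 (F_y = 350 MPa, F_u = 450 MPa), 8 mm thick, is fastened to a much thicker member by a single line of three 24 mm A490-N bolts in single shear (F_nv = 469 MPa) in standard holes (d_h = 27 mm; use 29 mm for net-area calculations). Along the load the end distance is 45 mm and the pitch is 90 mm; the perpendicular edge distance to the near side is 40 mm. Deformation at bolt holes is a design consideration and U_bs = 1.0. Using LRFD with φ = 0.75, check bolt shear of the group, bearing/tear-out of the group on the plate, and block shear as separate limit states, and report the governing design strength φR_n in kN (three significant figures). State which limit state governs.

Bolt shear: A_b = π·24²/4 = 452.4 mm²; R_n = 469 × 452.4 × 3 × 1 / 1000 = 636.5 kN → 0.75 × 636.5 = 477 kN.
Bearing: edge l_c = 31.5, r_n = 136.1 kN; interior l_c = 63, r_n = 207.4 kN; R_n = 136.1 + 2·207.4 = 550.8 kN → 413 kN.
Block shear: A_gv = 1800, A_nv = 1220, A_nt = 204 mm²; R_n = min(0.6F_uA_nv, 0.6F_yA_gv) + U_bs·F_u·A_nt = 421.2 kN → 316 kN.
Block shear governs: 316 kN.

316 kN (block shear governs)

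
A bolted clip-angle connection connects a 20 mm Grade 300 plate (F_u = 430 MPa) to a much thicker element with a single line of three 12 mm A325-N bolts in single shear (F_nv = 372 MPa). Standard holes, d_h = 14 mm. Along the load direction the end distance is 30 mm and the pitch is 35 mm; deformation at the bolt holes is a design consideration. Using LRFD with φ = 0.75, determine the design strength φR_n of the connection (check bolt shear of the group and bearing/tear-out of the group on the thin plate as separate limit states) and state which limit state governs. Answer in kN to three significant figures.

94.7 kN (bolt shear governs)

Bolt shear: A_b = π·12²/4 = 113.1 mm²; R_n = 372 × 113.1 × 3 × 1 / 1000 = 126.2 kN → 0.75 × 126.2 = 94.7 kN.
Bearing (1.2 l_c t F_u ≤ 2.4 d t F_u): upper limit = 2.4·12·20·430 / 1000 = 247.7 kN.
  Edge l_c = 30 − 14/2 = 23 → r_n = 237.4 kN; interior l_c = 35 − 14 = 21 → r_n = 216.7 kN.
  R_n,bearing = 1·237.4 + 2·216.7 = 670.8 kN → 0.75 × 670.8 = 503 kN.
Bolt shear governs: 94.7 kN.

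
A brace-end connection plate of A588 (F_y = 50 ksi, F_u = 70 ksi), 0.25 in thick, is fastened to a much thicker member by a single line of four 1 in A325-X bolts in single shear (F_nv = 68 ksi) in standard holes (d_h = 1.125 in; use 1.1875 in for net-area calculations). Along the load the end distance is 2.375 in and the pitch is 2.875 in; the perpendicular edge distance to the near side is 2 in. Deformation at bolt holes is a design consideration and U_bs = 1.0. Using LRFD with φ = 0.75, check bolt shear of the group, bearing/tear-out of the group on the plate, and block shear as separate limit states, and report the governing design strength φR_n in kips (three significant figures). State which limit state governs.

72.4 kips (block shear governs)

Bolt shear: A_b = π·1²/4 = 0.7854 in²; R_n = 68 × 0.7854 × 4 × 1 = 213.6 kips → 0.75 × 213.6 = 160 kips.
Bearing: edge l_c = 1.812, r_n = 38.06 kips; interior l_c = 1.75, r_n = 36.75 kips; R_n = 38.06 + 3·36.75 = 148.3 kips → 111 kips.
Block shear: A_gv = 2.75, A_nv = 1.711, A_nt = 0.3516 in²; R_n = min(0.6F_uA_nv, 0.6F_yA_gv) + U_bs·F_u·A_nt = 96.47 kips → 72.4 kips.
Block shear governs: 72.4 kips.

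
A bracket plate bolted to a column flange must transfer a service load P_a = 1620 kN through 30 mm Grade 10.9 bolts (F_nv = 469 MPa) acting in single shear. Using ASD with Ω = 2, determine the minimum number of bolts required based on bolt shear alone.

A_b = π·30²/4 = 706.9 mm².
Per-bolt allowable strength R_n/Ω = 469 × 706.9 × 1 / 1000 / 2 = 165.8 kN.
n ≥ 1620 / 165.8 = 9.773 → use 10 bolts.

10 bolts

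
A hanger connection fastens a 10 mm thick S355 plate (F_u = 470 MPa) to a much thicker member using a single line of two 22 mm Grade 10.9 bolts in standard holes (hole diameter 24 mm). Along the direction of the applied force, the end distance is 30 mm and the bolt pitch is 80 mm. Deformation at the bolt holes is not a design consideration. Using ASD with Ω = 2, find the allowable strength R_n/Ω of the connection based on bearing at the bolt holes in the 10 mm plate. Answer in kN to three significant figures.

219 kN

Per bolt r_n = 1.5 l_c t F_u ≤ 3.0 d t F_u; upper limit = 3.0 × 22 × 10 × 470 / 1000 = 310.2 kN.
Edge bolt: l_c = 30 − 24/2 = 18 mm → 1.5 × 18 × 10 × 470 / 1000 = 126.9 → r_n = 126.9 kN.
Interior bolts: l_c = 80 − 24 = 56 mm → 1.5 × 56 × 10 × 470 / 1000 = 394.8 → r_n = 310.2 kN.
R_n = 1 × 126.9 + 1 × 310.2 = 437.1 kN.
Allowable strength R_n/Ω = 437.1 / 2 = 219 kN.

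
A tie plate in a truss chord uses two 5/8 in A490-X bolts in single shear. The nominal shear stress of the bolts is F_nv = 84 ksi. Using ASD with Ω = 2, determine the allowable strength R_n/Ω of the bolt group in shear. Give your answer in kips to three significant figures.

25.8 kips

A_b = π × 0.625² / 4 = 0.3068 in².
R_n = F_nv · A_b · n · n_s = 84 × 0.3068 × 2 × 1 = 51.54 kips.
Allowable strength R_n/Ω = 51.54 / 2 = 25.8 kips.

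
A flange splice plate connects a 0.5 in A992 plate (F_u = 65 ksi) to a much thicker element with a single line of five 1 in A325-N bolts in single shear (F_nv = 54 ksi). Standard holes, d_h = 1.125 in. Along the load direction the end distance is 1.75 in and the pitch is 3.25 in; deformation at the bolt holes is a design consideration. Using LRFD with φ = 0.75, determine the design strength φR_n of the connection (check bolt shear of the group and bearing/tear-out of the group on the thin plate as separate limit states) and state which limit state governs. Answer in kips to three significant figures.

Bolt shear: A_b = π·1²/4 = 0.7854 in²; R_n = 54 × 0.7854 × 5 × 1 = 212.1 kips → 0.75 × 212.1 = 159 kips.
Bearing (1.2 l_c t F_u ≤ 2.4 d t F_u): upper limit = 2.4·1·0.5·65 = 78 kips.
  Edge l_c = 1.75 − 1.125/2 = 1.188 → r_n = 46.31 kips; interior l_c = 3.25 − 1.125 = 2.125 → r_n = 78 kips.
  R_n,bearing = 1·46.31 + 4·78 = 358.3 kips → 0.75 × 358.3 = 269 kips.
Bolt shear governs: 159 kips.

159 kips (bolt shear governs)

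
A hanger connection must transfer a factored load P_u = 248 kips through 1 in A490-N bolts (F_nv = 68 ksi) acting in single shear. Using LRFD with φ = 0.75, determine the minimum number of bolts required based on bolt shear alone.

7 bolts

A_b = π·1²/4 = 0.7854 in².
Per-bolt design strength φR_n = 0.75 × 68 × 0.7854 × 1 = 40.06 kips.
n ≥ 248 / 40.06 = 6.191 → use 7 bolts.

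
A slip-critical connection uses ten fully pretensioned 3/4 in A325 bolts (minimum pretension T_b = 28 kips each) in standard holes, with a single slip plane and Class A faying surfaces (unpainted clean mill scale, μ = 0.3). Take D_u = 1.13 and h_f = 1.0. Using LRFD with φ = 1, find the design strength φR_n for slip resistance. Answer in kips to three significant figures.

94.9 kips

R_n = μ · D_u · h_f · T_b · n_s · n_b = 0.3 × 1.13 × 1.0 × 28 × 1 × 10 = 94.92 kips.
Design strength φR_n = 1 × 94.92 = 94.9 kips.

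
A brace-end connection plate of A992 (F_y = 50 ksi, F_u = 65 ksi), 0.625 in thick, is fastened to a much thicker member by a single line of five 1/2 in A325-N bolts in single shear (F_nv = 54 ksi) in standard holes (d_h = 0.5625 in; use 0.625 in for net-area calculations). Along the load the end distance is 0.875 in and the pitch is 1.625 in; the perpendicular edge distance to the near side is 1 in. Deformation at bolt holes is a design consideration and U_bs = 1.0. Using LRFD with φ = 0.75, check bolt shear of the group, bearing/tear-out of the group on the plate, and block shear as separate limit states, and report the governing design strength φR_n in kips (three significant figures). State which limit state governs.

39.8 kips (bolt shear governs)

Bolt shear: A_b = π·0.5²/4 = 0.1963 in²; R_n = 54 × 0.1963 × 5 × 1 = 53.01 kips → 0.75 × 53.01 = 39.8 kips.
Bearing: edge l_c = 0.5938, r_n = 28.95 kips; interior l_c = 1.062, r_n = 48.75 kips; R_n = 28.95 + 4·48.75 = 223.9 kips → 168 kips.
Block shear: A_gv = 4.609, A_nv = 2.852, A_nt = 0.4297 in²; R_n = min(0.6F_uA_nv, 0.6F_yA_gv) + U_bs·F_u·A_nt = 139.1 kips → 104 kips.
Bolt shear governs: 39.8 kips.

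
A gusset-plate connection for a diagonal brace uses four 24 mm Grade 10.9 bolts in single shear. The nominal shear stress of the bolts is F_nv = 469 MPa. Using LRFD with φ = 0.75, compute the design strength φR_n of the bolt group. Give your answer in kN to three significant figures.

637 kN

A_b = π × 24² / 4 = 452.4 mm².
R_n = F_nv · A_b · n · n_s = 469 × 452.4 × 4 × 1 / 1000 = 848.7 kN.
Design strength φR_n = 0.75 × 848.7 = 637 kN.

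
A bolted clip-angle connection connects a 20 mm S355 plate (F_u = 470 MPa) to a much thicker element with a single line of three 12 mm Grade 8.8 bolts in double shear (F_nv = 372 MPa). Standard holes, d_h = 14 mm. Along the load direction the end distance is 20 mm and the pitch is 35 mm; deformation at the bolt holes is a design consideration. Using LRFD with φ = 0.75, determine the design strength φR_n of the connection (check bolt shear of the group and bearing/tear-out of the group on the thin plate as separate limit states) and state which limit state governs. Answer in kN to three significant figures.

Bolt shear: A_b = π·12²/4 = 113.1 mm²; R_n = 372 × 113.1 × 3 × 2 / 1000 = 252.4 kN → 0.75 × 252.4 = 189 kN.
Bearing (1.2 l_c t F_u ≤ 2.4 d t F_u): upper limit = 2.4·12·20·470 / 1000 = 270.7 kN.
  Edge l_c = 20 − 14/2 = 13 → r_n = 146.6 kN; interior l_c = 35 − 14 = 21 → r_n = 236.9 kN.
  R_n,bearing = 1·146.6 + 2·236.9 = 620.4 kN → 0.75 × 620.4 = 465 kN.
Bolt shear governs: 189 kN.

189 kN (bolt shear governs)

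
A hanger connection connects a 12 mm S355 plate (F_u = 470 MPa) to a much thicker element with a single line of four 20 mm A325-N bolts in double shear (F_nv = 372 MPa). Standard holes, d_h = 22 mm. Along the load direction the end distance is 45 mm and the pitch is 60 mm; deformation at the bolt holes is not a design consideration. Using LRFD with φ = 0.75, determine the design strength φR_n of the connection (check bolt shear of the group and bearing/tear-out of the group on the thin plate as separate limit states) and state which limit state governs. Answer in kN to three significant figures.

701 kN (bolt shear governs)

Bolt shear: A_b = π·20²/4 = 314.2 mm²; R_n = 372 × 314.2 × 4 × 2 / 1000 = 934.9 kN → 0.75 × 934.9 = 701 kN.
Bearing (1.5 l_c t F_u ≤ 3.0 d t F_u): upper limit = 3.0·20·12·470 / 1000 = 338.4 kN.
  Edge l_c = 45 − 22/2 = 34 → r_n = 287.6 kN; interior l_c = 60 − 22 = 38 → r_n = 321.5 kN.
  R_n,bearing = 1·287.6 + 3·321.5 = 1252 kN → 0.75 × 1252 = 939 kN.
Bolt shear governs: 701 kN.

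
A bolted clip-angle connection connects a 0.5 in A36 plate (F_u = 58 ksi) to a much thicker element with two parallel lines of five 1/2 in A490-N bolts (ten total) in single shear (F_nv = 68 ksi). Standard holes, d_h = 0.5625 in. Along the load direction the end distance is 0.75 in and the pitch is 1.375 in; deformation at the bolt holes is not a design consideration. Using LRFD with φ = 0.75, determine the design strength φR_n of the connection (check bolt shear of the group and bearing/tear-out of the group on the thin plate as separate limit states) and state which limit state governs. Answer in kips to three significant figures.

100 kips (bolt shear governs)

Bolt shear: A_b = π·0.5²/4 = 0.1963 in²; R_n = 68 × 0.1963 × 10 × 1 = 133.5 kips → 0.75 × 133.5 = 100 kips.
Bearing (1.5 l_c t F_u ≤ 3.0 d t F_u): upper limit = 3.0·0.5·0.5·58 = 43.5 kips.
  Edge l_c = 0.75 − 0.5625/2 = 0.4688 → r_n = 20.39 kips; interior l_c = 1.375 − 0.5625 = 0.8125 → r_n = 35.34 kips.
  R_n,bearing = 2·20.39 + 8·35.34 = 323.5 kips → 0.75 × 323.5 = 243 kips.
Bolt shear governs: 100 kips.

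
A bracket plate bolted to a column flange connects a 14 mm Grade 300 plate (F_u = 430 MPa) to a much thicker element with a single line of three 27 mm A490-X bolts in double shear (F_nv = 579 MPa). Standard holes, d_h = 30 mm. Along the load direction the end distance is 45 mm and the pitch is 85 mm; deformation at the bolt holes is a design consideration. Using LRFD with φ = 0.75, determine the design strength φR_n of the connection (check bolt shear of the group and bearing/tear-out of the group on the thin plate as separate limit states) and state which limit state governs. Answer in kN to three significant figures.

Bolt shear: A_b = π·27²/4 = 572.6 mm²; R_n = 579 × 572.6 × 3 × 2 / 1000 = 1989 kN → 0.75 × 1989 = 1490 kN.
Bearing (1.2 l_c t F_u ≤ 2.4 d t F_u): upper limit = 2.4·27·14·430 / 1000 = 390.1 kN.
  Edge l_c = 45 − 30/2 = 30 → r_n = 216.7 kN; interior l_c = 85 − 30 = 55 → r_n = 390.1 kN.
  R_n,bearing = 1·216.7 + 2·390.1 = 996.9 kN → 0.75 × 996.9 = 748 kN.
Bearing governs: 748 kN.

748 kN (bearing governs)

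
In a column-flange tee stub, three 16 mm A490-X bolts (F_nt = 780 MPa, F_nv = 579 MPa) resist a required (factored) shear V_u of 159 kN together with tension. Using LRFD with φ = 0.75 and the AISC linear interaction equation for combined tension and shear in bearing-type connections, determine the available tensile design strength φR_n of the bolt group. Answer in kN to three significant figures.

A_b = π·16²/4 = 201.1 mm²; f_rv = 159 × 1000 / (3 × 201.1) = 263.6 MPa.
F'_nt = 1.3 F_nt − (F_nt / φF_nv) f_rv = 1.3·780 − (780/(0.75·579))·263.6 = 540.5 MPa, capped at F_nt → F'_nt = 540.5 MPa.
R_n = F'_nt · A_b · n = 540.5 × 201.1 × 3 / 1000 = 326 kN.
Design strength φR_n = 0.75 × 326 = 245 kN.

245 kN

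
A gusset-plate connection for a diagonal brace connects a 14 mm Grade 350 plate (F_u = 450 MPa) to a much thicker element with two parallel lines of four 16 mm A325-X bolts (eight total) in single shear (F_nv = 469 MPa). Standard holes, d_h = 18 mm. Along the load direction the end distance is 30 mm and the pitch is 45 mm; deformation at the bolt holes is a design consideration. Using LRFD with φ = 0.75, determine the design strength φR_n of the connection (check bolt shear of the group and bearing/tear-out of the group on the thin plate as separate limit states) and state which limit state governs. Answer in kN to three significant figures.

Bolt shear: A_b = π·16²/4 = 201.1 mm²; R_n = 469 × 201.1 × 8 × 1 / 1000 = 754.4 kN → 0.75 × 754.4 = 566 kN.
Bearing (1.2 l_c t F_u ≤ 2.4 d t F_u): upper limit = 2.4·16·14·450 / 1000 = 241.9 kN.
  Edge l_c = 30 − 18/2 = 21 → r_n = 158.8 kN; interior l_c = 45 − 18 = 27 → r_n = 204.1 kN.
  R_n,bearing = 2·158.8 + 6·204.1 = 1542 kN → 0.75 × 1542 = 1160 kN.
Bolt shear governs: 566 kN.

566 kN (bolt shear governs)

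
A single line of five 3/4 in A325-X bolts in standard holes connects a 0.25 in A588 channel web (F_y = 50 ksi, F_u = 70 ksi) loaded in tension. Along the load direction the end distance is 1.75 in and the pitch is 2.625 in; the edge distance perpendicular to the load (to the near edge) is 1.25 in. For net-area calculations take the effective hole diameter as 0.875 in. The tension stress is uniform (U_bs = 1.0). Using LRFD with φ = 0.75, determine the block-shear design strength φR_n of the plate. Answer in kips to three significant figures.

76.1 kips

Shear plane L_v = 1.75 + 4·2.625 = 12.25 in; A_gv = 12.25 × 0.25 = 3.062 in².
A_nv = (12.25 − 4.5·0.875) × 0.25 = 2.078 in².
A_nt = (1.25 − 0.5·0.875) × 0.25 = 0.2031 in².
0.6 F_u A_nv = 87.28 kips; 0.6 F_y A_gv = 91.88 kips → shear rupture governs the shear term.
R_n = 87.28 + 1.0 × 70 × 0.2031 = 101.5 kips.
Design strength φR_n = 0.75 × 101.5 = 76.1 kips.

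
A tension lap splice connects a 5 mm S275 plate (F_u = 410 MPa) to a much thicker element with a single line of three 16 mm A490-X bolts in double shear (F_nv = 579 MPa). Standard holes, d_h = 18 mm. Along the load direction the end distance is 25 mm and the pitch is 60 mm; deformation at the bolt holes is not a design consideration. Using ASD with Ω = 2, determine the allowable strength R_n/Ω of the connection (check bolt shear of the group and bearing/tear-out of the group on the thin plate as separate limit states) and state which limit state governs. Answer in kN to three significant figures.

Bolt shear: A_b = π·16²/4 = 201.1 mm²; R_n = 579 × 201.1 × 3 × 2 / 1000 = 698.5 kN → 698.5 / 2 = 349 kN.
Bearing (1.5 l_c t F_u ≤ 3.0 d t F_u): upper limit = 3.0·16·5·410 / 1000 = 98.4 kN.
  Edge l_c = 25 − 18/2 = 16 → r_n = 49.2 kN; interior l_c = 60 − 18 = 42 → r_n = 98.4 kN.
  R_n,bearing = 1·49.2 + 2·98.4 = 246 kN → 246 / 2 = 123 kN.
Bearing governs: 123 kN.

123 kN (bearing governs)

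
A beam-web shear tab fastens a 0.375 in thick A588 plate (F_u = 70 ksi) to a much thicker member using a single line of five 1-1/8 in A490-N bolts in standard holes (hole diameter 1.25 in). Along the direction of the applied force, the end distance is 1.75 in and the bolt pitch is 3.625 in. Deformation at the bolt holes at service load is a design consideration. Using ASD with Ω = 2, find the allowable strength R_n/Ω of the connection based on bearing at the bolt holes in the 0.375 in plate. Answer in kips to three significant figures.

Per bolt r_n = 1.2 l_c t F_u ≤ 2.4 d t F_u; upper limit = 2.4 × 1.125 × 0.375 × 70 = 70.88 kips.
Edge bolt: l_c = 1.75 − 1.25/2 = 1.125 in → 1.2 × 1.125 × 0.375 × 70 = 35.44 → r_n = 35.44 kips.
Interior bolts: l_c = 3.625 − 1.25 = 2.375 in → 1.2 × 2.375 × 0.375 × 70 = 74.81 → r_n = 70.88 kips.
R_n = 1 × 35.44 + 4 × 70.88 = 318.9 kips.
Allowable strength R_n/Ω = 318.9 / 2 = 159 kips.

159 kips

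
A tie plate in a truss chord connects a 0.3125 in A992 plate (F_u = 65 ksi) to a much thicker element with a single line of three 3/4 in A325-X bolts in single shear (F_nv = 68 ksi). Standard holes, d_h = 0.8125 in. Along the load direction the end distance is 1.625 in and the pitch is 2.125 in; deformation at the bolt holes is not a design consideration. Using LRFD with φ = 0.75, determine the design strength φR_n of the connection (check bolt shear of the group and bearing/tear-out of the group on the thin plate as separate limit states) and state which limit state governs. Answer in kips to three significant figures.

67.6 kips (bolt shear governs)

Bolt shear: A_b = π·0.75²/4 = 0.4418 in²; R_n = 68 × 0.4418 × 3 × 1 = 90.12 kips → 0.75 × 90.12 = 67.6 kips.
Bearing (1.5 l_c t F_u ≤ 3.0 d t F_u): upper limit = 3.0·0.75·0.3125·65 = 45.7 kips.
  Edge l_c = 1.625 − 0.8125/2 = 1.219 → r_n = 37.13 kips; interior l_c = 2.125 − 0.8125 = 1.312 → r_n = 39.99 kips.
  R_n,bearing = 1·37.13 + 2·39.99 = 117.1 kips → 0.75 × 117.1 = 87.8 kips.
Bolt shear governs: 67.6 kips.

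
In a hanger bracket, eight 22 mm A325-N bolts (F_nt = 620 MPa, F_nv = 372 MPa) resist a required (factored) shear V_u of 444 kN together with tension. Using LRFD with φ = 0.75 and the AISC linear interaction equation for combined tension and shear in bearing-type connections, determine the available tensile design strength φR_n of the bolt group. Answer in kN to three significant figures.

A_b = π·22²/4 = 380.1 mm²; f_rv = 444 × 1000 / (8 × 380.1) = 146 MPa.
F'_nt = 1.3 F_nt − (F_nt / φF_nv) f_rv = 1.3·620 − (620/(0.75·372))·146 = 481.6 MPa, capped at F_nt → F'_nt = 481.6 MPa.
R_n = F'_nt · A_b · n = 481.6 × 380.1 × 8 / 1000 = 1464 kN.
Design strength φR_n = 0.75 × 1464 = 1100 kN.

1100 kN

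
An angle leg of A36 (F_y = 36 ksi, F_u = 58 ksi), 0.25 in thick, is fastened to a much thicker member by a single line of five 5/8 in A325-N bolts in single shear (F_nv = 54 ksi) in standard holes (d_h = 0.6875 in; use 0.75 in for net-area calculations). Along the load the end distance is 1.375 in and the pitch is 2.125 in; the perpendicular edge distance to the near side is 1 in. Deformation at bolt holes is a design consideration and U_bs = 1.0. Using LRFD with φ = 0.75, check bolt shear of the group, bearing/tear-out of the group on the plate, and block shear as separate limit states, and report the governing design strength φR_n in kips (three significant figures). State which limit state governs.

Bolt shear: A_b = π·0.625²/4 = 0.3068 in²; R_n = 54 × 0.3068 × 5 × 1 = 82.83 kips → 0.75 × 82.83 = 62.1 kips.
Bearing: edge l_c = 1.031, r_n = 17.94 kips; interior l_c = 1.438, r_n = 21.75 kips; R_n = 17.94 + 4·21.75 = 104.9 kips → 78.7 kips.
Block shear: A_gv = 2.469, A_nv = 1.625, A_nt = 0.1562 in²; R_n = min(0.6F_uA_nv, 0.6F_yA_gv) + U_bs·F_u·A_nt = 62.39 kips → 46.8 kips.
Block shear governs: 46.8 kips.

46.8 kips (block shear governs)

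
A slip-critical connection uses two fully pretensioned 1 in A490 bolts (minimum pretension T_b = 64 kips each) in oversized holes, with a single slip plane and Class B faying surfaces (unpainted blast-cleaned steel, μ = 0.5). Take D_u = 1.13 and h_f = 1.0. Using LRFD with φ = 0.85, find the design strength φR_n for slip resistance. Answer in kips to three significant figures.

61.5 kips

R_n = μ · D_u · h_f · T_b · n_s · n_b = 0.5 × 1.13 × 1.0 × 64 × 1 × 2 = 72.32 kips.
Design strength φR_n = 0.85 × 72.32 = 61.5 kips.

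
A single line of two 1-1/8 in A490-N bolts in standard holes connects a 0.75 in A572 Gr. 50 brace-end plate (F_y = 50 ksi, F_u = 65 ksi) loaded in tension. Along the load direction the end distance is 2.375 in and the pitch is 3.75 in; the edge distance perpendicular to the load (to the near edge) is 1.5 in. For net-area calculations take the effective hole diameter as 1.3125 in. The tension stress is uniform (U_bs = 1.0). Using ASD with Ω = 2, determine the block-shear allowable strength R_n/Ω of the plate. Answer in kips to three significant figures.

Shear plane L_v = 2.375 + 1·3.75 = 6.125 in; A_gv = 6.125 × 0.75 = 4.594 in².
A_nv = (6.125 − 1.5·1.3125) × 0.75 = 3.117 in².
A_nt = (1.5 − 0.5·1.3125) × 0.75 = 0.6328 in².
0.6 F_u A_nv = 121.6 kips; 0.6 F_y A_gv = 137.8 kips → shear rupture governs the shear term.
R_n = 121.6 + 1.0 × 65 × 0.6328 = 162.7 kips.
Allowable strength R_n/Ω = 162.7 / 2 = 81.4 kips.

81.4 kips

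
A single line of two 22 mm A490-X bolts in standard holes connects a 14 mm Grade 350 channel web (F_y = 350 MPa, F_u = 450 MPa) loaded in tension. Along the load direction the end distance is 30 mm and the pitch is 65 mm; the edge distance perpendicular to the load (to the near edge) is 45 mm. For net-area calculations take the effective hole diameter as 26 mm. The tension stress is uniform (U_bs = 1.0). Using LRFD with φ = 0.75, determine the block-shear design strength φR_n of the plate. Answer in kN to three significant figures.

Shear plane L_v = 30 + 1·65 = 95 mm; A_gv = 95 × 14 = 1330 mm².
A_nv = (95 − 1.5·26) × 14 = 784 mm².
A_nt = (45 − 0.5·26) × 14 = 448 mm².
0.6 F_u A_nv = 211.7 kN; 0.6 F_y A_gv = 279.3 kN → shear rupture governs the shear term.
R_n = 211.7 + 1.0 × 450 × 448 / 1000 = 413.3 kN.
Design strength φR_n = 0.75 × 413.3 = 310 kN.

310 kN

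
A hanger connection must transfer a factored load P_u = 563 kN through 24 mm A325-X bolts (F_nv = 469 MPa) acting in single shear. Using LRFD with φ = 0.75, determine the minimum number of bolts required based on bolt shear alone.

A_b = π·24²/4 = 452.4 mm².
Per-bolt design strength φR_n = 0.75 × 469 × 452.4 × 1 / 1000 = 159.1 kN.
n ≥ 563 / 159.1 = 3.538 → use 4 bolts.

4 bolts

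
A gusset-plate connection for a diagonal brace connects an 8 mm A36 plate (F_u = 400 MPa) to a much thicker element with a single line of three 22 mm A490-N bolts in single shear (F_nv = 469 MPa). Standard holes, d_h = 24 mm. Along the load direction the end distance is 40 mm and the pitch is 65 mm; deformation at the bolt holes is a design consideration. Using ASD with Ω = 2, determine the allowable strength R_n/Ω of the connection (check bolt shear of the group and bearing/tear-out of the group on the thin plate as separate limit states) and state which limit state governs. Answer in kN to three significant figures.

211 kN (bearing governs)

Bolt shear: A_b = π·22²/4 = 380.1 mm²; R_n = 469 × 380.1 × 3 × 1 / 1000 = 534.8 kN → 534.8 / 2 = 267 kN.
Bearing (1.2 l_c t F_u ≤ 2.4 d t F_u): upper limit = 2.4·22·8·400 / 1000 = 169 kN.
  Edge l_c = 40 − 24/2 = 28 → r_n = 107.5 kN; interior l_c = 65 − 24 = 41 → r_n = 157.4 kN.
  R_n,bearing = 1·107.5 + 2·157.4 = 422.4 kN → 422.4 / 2 = 211 kN.
Bearing governs: 211 kN.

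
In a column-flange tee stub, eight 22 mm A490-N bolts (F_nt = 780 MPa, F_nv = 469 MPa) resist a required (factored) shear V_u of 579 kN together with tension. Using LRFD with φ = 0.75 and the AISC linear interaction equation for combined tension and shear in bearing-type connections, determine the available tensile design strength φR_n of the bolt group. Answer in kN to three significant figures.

1350 kN

A_b = π·22²/4 = 380.1 mm²; f_rv = 579 × 1000 / (8 × 380.1) = 190.4 MPa.
F'_nt = 1.3 F_nt − (F_nt / φF_nv) f_rv = 1.3·780 − (780/(0.75·469))·190.4 = 591.8 MPa, capped at F_nt → F'_nt = 591.8 MPa.
R_n = F'_nt · A_b · n = 591.8 × 380.1 × 8 / 1000 = 1800 kN.
Design strength φR_n = 0.75 × 1800 = 1350 kN.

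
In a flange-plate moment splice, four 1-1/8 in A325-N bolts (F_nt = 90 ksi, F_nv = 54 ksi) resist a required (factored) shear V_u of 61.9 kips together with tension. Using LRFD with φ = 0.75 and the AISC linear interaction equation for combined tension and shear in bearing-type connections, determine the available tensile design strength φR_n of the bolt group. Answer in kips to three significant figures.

A_b = π·1.125²/4 = 0.994 in²; f_rv = 61.9 / (4 × 0.994) = 15.57 ksi.
F'_nt = 1.3 F_nt − (F_nt / φF_nv) f_rv = 1.3·90 − (90/(0.75·54))·15.57 = 82.4 ksi, capped at F_nt → F'_nt = 82.4 ksi.
R_n = F'_nt · A_b · n = 82.4 × 0.994 × 4 = 327.6 kips.
Design strength φR_n = 0.75 × 327.6 = 246 kips.

246 kips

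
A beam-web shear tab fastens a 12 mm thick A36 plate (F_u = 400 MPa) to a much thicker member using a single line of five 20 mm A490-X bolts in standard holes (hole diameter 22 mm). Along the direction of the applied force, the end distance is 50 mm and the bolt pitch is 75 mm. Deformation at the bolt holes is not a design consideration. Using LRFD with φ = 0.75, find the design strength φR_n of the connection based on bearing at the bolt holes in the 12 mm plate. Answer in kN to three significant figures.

Per bolt r_n = 1.5 l_c t F_u ≤ 3.0 d t F_u; upper limit = 3.0 × 20 × 12 × 400 / 1000 = 288 kN.
Edge bolt: l_c = 50 − 22/2 = 39 mm → 1.5 × 39 × 12 × 400 / 1000 = 280.8 → r_n = 280.8 kN.
Interior bolts: l_c = 75 − 22 = 53 mm → 1.5 × 53 × 12 × 400 / 1000 = 381.6 → r_n = 288 kN.
R_n = 1 × 280.8 + 4 × 288 = 1433 kN.
Design strength φR_n = 0.75 × 1433 = 1070 kN.

1070 kN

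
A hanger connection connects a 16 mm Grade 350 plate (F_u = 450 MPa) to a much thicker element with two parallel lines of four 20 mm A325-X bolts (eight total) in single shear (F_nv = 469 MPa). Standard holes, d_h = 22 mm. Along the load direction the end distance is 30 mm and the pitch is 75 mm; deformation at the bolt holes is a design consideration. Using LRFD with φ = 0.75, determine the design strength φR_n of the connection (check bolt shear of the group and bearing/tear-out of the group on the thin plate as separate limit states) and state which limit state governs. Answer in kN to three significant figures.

Bolt shear: A_b = π·20²/4 = 314.2 mm²; R_n = 469 × 314.2 × 8 × 1 / 1000 = 1179 kN → 0.75 × 1179 = 884 kN.
Bearing (1.2 l_c t F_u ≤ 2.4 d t F_u): upper limit = 2.4·20·16·450 / 1000 = 345.6 kN.
  Edge l_c = 30 − 22/2 = 19 → r_n = 164.2 kN; interior l_c = 75 − 22 = 53 → r_n = 345.6 kN.
  R_n,bearing = 2·164.2 + 6·345.6 = 2402 kN → 0.75 × 2402 = 1800 kN.
Bolt shear governs: 884 kN.

884 kN (bolt shear governs)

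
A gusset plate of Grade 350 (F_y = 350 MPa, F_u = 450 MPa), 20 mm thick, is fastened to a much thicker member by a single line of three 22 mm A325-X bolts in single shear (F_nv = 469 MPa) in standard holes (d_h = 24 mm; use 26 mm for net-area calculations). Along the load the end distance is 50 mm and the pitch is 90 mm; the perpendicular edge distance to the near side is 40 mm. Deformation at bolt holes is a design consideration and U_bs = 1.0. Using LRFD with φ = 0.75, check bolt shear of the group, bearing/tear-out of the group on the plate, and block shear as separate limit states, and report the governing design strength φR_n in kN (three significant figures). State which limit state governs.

401 kN (bolt shear governs)

Bolt shear: A_b = π·22²/4 = 380.1 mm²; R_n = 469 × 380.1 × 3 × 1 / 1000 = 534.8 kN → 0.75 × 534.8 = 401 kN.
Bearing: edge l_c = 38, r_n = 410.4 kN; interior l_c = 66, r_n = 475.2 kN; R_n = 410.4 + 2·475.2 = 1361 kN → 1020 kN.
Block shear: A_gv = 4600, A_nv = 3300, A_nt = 540 mm²; R_n = min(0.6F_uA_nv, 0.6F_yA_gv) + U_bs·F_u·A_nt = 1134 kN → 850 kN.
Bolt shear governs: 401 kN.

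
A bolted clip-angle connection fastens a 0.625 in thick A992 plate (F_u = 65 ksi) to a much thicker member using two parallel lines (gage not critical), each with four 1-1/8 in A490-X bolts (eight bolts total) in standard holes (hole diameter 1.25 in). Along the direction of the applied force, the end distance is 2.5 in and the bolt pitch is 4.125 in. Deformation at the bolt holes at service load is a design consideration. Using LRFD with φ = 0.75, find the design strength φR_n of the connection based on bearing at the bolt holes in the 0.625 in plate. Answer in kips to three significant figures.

Per bolt r_n = 1.2 l_c t F_u ≤ 2.4 d t F_u; upper limit = 2.4 × 1.125 × 0.625 × 65 = 109.7 kips.
Edge bolt: l_c = 2.5 − 1.25/2 = 1.875 in → 1.2 × 1.875 × 0.625 × 65 = 91.41 → r_n = 91.41 kips.
Interior bolts: l_c = 4.125 − 1.25 = 2.875 in → 1.2 × 2.875 × 0.625 × 65 = 140.2 → r_n = 109.7 kips.
R_n = 2 × 91.41 + 6 × 109.7 = 840.9 kips.
Design strength φR_n = 0.75 × 840.9 = 631 kips.

631 kips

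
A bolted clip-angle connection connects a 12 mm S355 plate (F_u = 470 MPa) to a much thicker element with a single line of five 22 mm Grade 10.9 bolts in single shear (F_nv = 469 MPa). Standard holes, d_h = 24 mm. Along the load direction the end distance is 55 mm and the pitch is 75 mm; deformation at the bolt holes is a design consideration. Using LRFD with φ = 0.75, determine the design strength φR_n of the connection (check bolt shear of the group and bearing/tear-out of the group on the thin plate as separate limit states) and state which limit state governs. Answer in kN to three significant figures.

669 kN (bolt shear governs)

Bolt shear: A_b = π·22²/4 = 380.1 mm²; R_n = 469 × 380.1 × 5 × 1 / 1000 = 891.4 kN → 0.75 × 891.4 = 669 kN.
Bearing (1.2 l_c t F_u ≤ 2.4 d t F_u): upper limit = 2.4·22·12·470 / 1000 = 297.8 kN.
  Edge l_c = 55 − 24/2 = 43 → r_n = 291 kN; interior l_c = 75 − 24 = 51 → r_n = 297.8 kN.
  R_n,bearing = 1·291 + 4·297.8 = 1482 kN → 0.75 × 1482 = 1110 kN.
Bolt shear governs: 669 kN.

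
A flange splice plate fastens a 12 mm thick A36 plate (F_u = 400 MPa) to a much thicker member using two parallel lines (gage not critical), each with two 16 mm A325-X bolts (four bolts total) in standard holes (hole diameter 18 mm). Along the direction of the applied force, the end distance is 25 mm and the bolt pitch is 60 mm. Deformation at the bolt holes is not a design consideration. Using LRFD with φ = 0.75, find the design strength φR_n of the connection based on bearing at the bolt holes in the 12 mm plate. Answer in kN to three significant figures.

Per bolt r_n = 1.5 l_c t F_u ≤ 3.0 d t F_u; upper limit = 3.0 × 16 × 12 × 400 / 1000 = 230.4 kN.
Edge bolt: l_c = 25 − 18/2 = 16 mm → 1.5 × 16 × 12 × 400 / 1000 = 115.2 → r_n = 115.2 kN.
Interior bolts: l_c = 60 − 18 = 42 mm → 1.5 × 42 × 12 × 400 / 1000 = 302.4 → r_n = 230.4 kN.
R_n = 2 × 115.2 + 2 × 230.4 = 691.2 kN.
Design strength φR_n = 0.75 × 691.2 = 518 kN.

518 kN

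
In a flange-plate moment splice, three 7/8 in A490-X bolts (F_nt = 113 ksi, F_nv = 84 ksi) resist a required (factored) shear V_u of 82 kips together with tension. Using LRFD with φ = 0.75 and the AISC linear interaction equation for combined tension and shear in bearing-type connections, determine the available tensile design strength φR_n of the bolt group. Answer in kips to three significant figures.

88.4 kips

A_b = π·0.875²/4 = 0.6013 in²; f_rv = 82 / (3 × 0.6013) = 45.46 ksi.
F'_nt = 1.3 F_nt − (F_nt / φF_nv) f_rv = 1.3·113 − (113/(0.75·84))·45.46 = 65.37 ksi, capped at F_nt → F'_nt = 65.37 ksi.
R_n = F'_nt · A_b · n = 65.37 × 0.6013 × 3 = 117.9 kips.
Design strength φR_n = 0.75 × 117.9 = 88.4 kips.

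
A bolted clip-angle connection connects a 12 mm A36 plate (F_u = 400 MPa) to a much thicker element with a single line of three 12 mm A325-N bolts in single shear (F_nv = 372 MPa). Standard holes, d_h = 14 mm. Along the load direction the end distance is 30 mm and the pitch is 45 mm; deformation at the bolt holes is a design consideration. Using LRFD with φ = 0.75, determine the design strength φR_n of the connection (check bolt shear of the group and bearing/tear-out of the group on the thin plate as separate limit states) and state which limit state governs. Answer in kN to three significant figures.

Bolt shear: A_b = π·12²/4 = 113.1 mm²; R_n = 372 × 113.1 × 3 × 1 / 1000 = 126.2 kN → 0.75 × 126.2 = 94.7 kN.
Bearing (1.2 l_c t F_u ≤ 2.4 d t F_u): upper limit = 2.4·12·12·400 / 1000 = 138.2 kN.
  Edge l_c = 30 − 14/2 = 23 → r_n = 132.5 kN; interior l_c = 45 − 14 = 31 → r_n = 138.2 kN.
  R_n,bearing = 1·132.5 + 2·138.2 = 409 kN → 0.75 × 409 = 307 kN.
Bolt shear governs: 94.7 kN.

94.7 kN (bolt shear governs)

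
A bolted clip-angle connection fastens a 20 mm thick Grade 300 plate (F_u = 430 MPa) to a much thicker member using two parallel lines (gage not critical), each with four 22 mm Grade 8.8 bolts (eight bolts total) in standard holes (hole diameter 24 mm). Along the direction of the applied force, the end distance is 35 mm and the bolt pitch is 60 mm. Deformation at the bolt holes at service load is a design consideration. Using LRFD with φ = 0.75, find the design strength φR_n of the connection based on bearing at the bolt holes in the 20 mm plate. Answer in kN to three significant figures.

Per bolt r_n = 1.2 l_c t F_u ≤ 2.4 d t F_u; upper limit = 2.4 × 22 × 20 × 430 / 1000 = 454.1 kN.
Edge bolt: l_c = 35 − 24/2 = 23 mm → 1.2 × 23 × 20 × 430 / 1000 = 237.4 → r_n = 237.4 kN.
Interior bolts: l_c = 60 − 24 = 36 mm → 1.2 × 36 × 20 × 430 / 1000 = 371.5 → r_n = 371.5 kN.
R_n = 2 × 237.4 + 6 × 371.5 = 2704 kN.
Design strength φR_n = 0.75 × 2704 = 2030 kN.

2030 kN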